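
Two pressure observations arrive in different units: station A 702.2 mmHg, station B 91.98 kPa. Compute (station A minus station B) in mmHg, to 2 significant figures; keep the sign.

12 mmHg

station B: 91.98 kPa = 689.91 mmHg.
Difference: 702.20 − 689.91 = 12 mmHg.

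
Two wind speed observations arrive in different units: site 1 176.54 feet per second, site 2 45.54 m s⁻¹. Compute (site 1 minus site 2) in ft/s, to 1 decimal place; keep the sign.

site 2: 45.54 m/s = 149.409 ft/s.
Difference: 176.540 − 149.409 = 27.1 ft/s.

27.1 ft/s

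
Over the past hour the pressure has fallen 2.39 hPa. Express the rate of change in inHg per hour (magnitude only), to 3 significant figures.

2.39 hPa / 1 h × 0.02953 inHg/hPa = 0.0706 inHg/h.

0.0706 inHg per hour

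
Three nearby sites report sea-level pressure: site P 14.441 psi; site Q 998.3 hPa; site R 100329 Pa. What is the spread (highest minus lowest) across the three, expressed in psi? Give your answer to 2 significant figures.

site Q: 998.3 hPa = 14.4791 psi.
site R: 100329 Pa = 14.5515 psi.
Spread: 14.5515 − 14.4410 = 0.11 psi.

0.11 psi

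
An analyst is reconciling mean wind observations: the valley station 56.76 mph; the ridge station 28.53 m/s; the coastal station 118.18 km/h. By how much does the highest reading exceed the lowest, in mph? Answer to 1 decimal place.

16.7 mph

the ridge station: 28.53 m/s = 63.820 mph.
the coastal station: 118.18 km/h = 73.434 mph.
Spread: 73.434 − 56.760 = 16.7 mph.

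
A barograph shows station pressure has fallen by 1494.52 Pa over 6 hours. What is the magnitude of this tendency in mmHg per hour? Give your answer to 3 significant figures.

1.87 mmHg per hour

1494.52 Pa / 6 h × 0.00750062 mmHg/Pa = 1.87 mmHg/h.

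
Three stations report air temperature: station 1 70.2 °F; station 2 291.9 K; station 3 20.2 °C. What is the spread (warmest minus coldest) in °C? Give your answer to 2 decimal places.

2.47 °C

station 1: 70.2 °F = 21.222 °C.
station 2: 291.9 K = 18.750 °C.
Spread: 21.222 − 18.750 = 2.472 °C.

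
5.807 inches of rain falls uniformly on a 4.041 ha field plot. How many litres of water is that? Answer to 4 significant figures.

5960000 litres

Depth: 5.807 in × 25.4 = 147.4978 mm.
Area: 4.041 ha = 40410 m².
1 mm over 1 m² is 1 L, so volume = 147.4978 × 40410 = 5960386.1 L ≈ 5960000 L.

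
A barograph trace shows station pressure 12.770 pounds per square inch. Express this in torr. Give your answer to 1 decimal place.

660.4 mmHg

1 psi = 51.7149 mmHg, so 12.770 × 51.7149 = 660.4 mmHg.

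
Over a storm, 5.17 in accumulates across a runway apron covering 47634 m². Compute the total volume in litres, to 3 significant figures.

Depth: 5.17 in × 25.4 = 131.318 mm.
1 mm over 1 m² is 1 L, so volume = 131.318 × 47634 = 6255201.6 L ≈ 6260000 L.

6260000 litres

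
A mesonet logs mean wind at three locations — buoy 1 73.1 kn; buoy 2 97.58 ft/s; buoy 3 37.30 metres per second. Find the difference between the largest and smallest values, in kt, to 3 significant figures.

15.3 kt

buoy 2: 97.58 ft/s = 57.815 kt.
buoy 3: 37.30 m/s = 72.505 kt.
Spread: 73.100 − 57.815 = 15.3 kt.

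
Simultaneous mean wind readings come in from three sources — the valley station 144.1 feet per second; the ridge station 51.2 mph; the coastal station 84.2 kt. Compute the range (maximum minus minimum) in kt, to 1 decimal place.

the valley station: 144.1 ft/s = 85.377 kt.
the ridge station: 51.2 mph = 44.492 kt.
Spread: 85.377 − 44.492 = 40.9 kt.

40.9 kt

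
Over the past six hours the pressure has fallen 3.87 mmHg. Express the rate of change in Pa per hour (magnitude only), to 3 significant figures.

86.0 Pa per hour

3.87 mmHg / 6 h × 133.322 Pa/mmHg = 86.0 Pa/h.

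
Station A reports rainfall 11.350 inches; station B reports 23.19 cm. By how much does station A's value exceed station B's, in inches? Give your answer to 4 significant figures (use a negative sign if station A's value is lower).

2.220 in

station B: 23.19 cm = 9.12992 in.
Difference: 11.35000 − 9.12992 = 2.220 in.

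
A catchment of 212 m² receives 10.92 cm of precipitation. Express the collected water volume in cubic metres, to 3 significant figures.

Depth: 10.92 cm × 10 = 109.2 mm.
1 mm over 1 m² is 1 L, so volume = 109.2 × 212 = 23150.4 L = 23.2 m³.

23.2 cubic metres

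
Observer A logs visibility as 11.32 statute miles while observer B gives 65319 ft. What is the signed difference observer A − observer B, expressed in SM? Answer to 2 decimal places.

-1.05 SM

observer B: 65319 ft = 12.3710 SM.
Difference: 11.3200 − 12.3710 = -1.05 SM.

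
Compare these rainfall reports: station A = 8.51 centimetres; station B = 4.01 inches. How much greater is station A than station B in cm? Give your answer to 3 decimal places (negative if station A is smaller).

station B: 4.01 in = 10.18540 cm.
Difference: 8.51000 − 10.18540 = -1.675 cm.

-1.675 cm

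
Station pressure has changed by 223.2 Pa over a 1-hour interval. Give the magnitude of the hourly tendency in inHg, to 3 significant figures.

223.2 Pa / 1 h × 0.0002953 inHg/Pa = 0.0659 inHg/h.

0.0659 inHg per hour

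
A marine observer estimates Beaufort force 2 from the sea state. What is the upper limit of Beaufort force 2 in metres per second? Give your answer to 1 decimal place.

3.3 m/s

Beaufort 2 (light breeze) spans 1.6–3.3 m/s.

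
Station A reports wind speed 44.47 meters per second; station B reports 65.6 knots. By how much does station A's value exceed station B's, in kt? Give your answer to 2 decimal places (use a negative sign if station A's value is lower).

20.84 kt

station A: 44.47 m/s = 86.4428 kt.
Difference: 86.4428 − 65.6000 = 20.84 kt.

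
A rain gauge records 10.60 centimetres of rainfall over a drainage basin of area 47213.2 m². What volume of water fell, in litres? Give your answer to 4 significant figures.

5005000 litres

Depth: 10.60 cm × 10 = 106 mm.
1 mm over 1 m² is 1 L, so volume = 106 × 47213.2 = 5004599.2 L ≈ 5005000 L.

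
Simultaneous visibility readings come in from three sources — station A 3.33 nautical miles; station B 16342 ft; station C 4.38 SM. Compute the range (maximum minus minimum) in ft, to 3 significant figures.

station A: 3.33 nmi = 20233.46 ft.
station C: 4.38 SM = 23126.40 ft.
Spread: 23126.40 − 16342.00 = 6780 ft.

6780 ft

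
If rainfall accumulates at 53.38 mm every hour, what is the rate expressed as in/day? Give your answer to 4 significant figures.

53.38 mm/hour × 0.0393701 in/mm × 24 hour/day = 50.44 in/day.

50.44 in/day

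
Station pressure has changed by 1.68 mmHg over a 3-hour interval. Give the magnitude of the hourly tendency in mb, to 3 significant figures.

0.747 mb per hour

1.68 mmHg / 3 h × 1.33322 mb/mmHg = 0.747 mb/h.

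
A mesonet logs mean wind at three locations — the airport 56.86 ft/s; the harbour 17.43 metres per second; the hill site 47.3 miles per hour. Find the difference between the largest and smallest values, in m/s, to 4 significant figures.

the airport: 56.86 ft/s = 17.33093 m/s.
the hill site: 47.3 mph = 21.14499 m/s.
Spread: 21.14499 − 17.33093 = 3.814 m/s.

3.814 m/s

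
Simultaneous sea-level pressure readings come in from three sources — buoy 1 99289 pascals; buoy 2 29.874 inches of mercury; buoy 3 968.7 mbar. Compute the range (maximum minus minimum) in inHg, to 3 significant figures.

buoy 1: 99289 Pa = 29.3200 inHg.
buoy 3: 968.7 mb = 28.6057 inHg.
Spread: 29.8740 − 28.6057 = 1.27 inHg.

1.27 inHg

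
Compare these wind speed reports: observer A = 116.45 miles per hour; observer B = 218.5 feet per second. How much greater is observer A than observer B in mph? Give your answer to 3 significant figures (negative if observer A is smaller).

observer B: 218.5 ft/s = 148.977 mph.
Difference: 116.450 − 148.977 = -32.5 mph.

-32.5 mph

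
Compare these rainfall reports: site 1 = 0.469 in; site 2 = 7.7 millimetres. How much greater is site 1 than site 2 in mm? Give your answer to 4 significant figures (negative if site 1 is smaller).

4.213 mm

site 1: 0.469 in = 11.91260 mm.
Difference: 11.91260 − 7.70000 = 4.213 mm.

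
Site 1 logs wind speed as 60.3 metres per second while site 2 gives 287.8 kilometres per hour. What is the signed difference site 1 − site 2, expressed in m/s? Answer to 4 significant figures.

-19.64 m/s

site 2: 287.8 km/h = 79.9444 m/s.
Difference: 60.3000 − 79.9444 = -19.64 m/s.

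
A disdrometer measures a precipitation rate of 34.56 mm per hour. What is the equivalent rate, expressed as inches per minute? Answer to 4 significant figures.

0.02268 in/minute

34.56 mm/hour × 0.0393701 in/mm × 0.0166667 hour/minute = 0.02268 in/minute.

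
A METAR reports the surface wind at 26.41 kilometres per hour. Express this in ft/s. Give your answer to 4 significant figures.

24.07 ft/s

1 km/h = 0.911344 ft/s, so 26.41 × 0.911344 = 24.07 ft/s.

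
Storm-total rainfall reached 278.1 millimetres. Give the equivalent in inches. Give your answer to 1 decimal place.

10.9 in

1 mm = 0.0393701 in, so 278.1 × 0.0393701 = 10.9 in.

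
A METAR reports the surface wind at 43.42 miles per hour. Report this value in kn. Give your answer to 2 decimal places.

1 mph = 0.868976 kt, so 43.42 × 0.868976 = 37.73 kt.

37.73 kt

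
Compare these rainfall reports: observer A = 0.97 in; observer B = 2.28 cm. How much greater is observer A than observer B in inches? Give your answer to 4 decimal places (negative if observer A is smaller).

0.0724 in

observer B: 2.28 cm = 0.897638 in.
Difference: 0.970000 − 0.897638 = 0.0724 in.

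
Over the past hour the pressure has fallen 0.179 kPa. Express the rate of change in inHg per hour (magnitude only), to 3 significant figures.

0.0529 inHg per hour

0.179 kPa / 1 h × 0.2953 inHg/kPa = 0.0529 inHg/h.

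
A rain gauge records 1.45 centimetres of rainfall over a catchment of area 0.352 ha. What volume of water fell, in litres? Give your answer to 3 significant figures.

51000 litres

Depth: 1.45 cm × 10 = 14.5 mm.
Area: 0.352 ha = 3520 m².
1 mm over 1 m² is 1 L, so volume = 14.5 × 3520 = 51040 L ≈ 51000 L.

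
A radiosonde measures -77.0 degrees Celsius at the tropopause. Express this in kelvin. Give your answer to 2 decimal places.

196.15 K

K = -77.0 + 273.15 = 196.15 K.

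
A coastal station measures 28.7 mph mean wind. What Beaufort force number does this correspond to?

Beaufort force 6

28.7 mph = 12.8 m/s, which is Beaufort 6 (strong breeze, 10.8–13.8 m/s).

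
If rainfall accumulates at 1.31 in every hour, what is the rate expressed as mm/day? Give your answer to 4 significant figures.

798.6 mm/day

1.31 in/hour × 25.4 mm/in × 24 hour/day = 798.6 mm/day.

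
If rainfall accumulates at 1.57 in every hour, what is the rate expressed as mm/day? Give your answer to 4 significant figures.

957.1 mm/day

1.57 in/hour × 25.4 mm/in × 24 hour/day = 957.1 mm/day.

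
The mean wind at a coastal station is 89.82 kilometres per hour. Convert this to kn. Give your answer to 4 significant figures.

1 km/h = 0.539957 kt, so 89.82 × 0.539957 = 48.50 kt.

48.50 kt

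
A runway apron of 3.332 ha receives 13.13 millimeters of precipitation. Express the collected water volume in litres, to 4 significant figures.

437500 litres

Area: 3.332 ha = 33320 m².
1 mm over 1 m² is 1 L, so volume = 13.13 × 33320 = 437491.6 L ≈ 437500 L.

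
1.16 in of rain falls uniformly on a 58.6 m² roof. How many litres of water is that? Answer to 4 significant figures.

Depth: 1.16 in × 25.4 = 29.464 mm.
1 mm over 1 m² is 1 L, so volume = 29.464 × 58.6 = 1726.5904 L ≈ 1727 L.

1727 litres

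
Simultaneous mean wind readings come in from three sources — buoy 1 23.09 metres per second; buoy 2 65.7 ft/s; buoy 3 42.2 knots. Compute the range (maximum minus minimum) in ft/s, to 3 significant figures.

buoy 1: 23.09 m/s = 75.755 ft/s.
buoy 3: 42.2 kt = 71.226 ft/s.
Spread: 75.755 − 65.700 = 10.1 ft/s.

10.1 ft/s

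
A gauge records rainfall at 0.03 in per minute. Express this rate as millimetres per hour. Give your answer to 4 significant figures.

45.72 mm/hour

0.03 in/minute × 25.4 mm/in × 60 minute/hour = 45.72 mm/hour.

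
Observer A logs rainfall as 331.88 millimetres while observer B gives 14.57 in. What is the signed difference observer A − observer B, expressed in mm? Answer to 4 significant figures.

observer B: 14.57 in = 370.0780 mm.
Difference: 331.8800 − 370.0780 = -38.20 mm.

-38.20 mm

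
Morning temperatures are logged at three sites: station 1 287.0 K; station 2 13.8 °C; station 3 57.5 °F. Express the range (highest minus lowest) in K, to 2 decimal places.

station 1: 287.0 K = 13.850 °C.
station 3: 57.5 °F = 14.167 °C.
Spread: 14.167 − 13.800 = 0.367 °C.

0.37 K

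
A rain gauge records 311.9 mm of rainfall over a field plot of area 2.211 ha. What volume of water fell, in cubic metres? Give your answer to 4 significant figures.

Area: 2.211 ha = 22110 m².
1 mm over 1 m² is 1 L, so volume = 311.9 × 22110 = 6896109 L = 6896 m³.

6896 cubic metres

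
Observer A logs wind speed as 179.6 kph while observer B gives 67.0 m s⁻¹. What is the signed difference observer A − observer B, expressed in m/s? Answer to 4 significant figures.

observer A: 179.6 km/h = 49.8889 m/s.
Difference: 49.8889 − 67.0000 = -17.11 m/s.

-17.11 m/s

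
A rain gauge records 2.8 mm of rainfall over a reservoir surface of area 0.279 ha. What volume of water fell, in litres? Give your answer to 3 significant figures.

Area: 0.279 ha = 2790 m².
1 mm over 1 m² is 1 L, so volume = 2.8 × 2790 = 7812 L ≈ 7810 L.

7810 litres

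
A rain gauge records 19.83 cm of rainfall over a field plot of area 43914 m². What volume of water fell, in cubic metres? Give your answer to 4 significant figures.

8708 cubic metres

Depth: 19.83 cm × 10 = 198.3 mm.
1 mm over 1 m² is 1 L, so volume = 198.3 × 43914 = 8708146.2 L = 8708 m³.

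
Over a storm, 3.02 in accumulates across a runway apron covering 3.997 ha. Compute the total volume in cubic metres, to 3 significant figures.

Depth: 3.02 in × 25.4 = 76.708 mm.
Area: 3.997 ha = 39970 m².
1 mm over 1 m² is 1 L, so volume = 76.708 × 39970 = 3066018.8 L = 3070 m³.

3070 cubic metres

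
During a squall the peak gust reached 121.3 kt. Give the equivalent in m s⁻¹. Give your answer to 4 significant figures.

1 kt = 0.514444 m/s, so 121.3 × 0.514444 = 62.40 m/s.

62.40 m/s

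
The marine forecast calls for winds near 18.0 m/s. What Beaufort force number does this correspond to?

Beaufort force 8

18.0 m/s lies in the Beaufort 8 band (gale, 17.2–20.7 m/s).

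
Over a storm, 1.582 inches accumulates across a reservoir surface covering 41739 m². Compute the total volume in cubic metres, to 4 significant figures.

1677 cubic metres

Depth: 1.582 in × 25.4 = 40.1828 mm.
1 mm over 1 m² is 1 L, so volume = 40.1828 × 41739 = 1677189.9 L = 1677 m³.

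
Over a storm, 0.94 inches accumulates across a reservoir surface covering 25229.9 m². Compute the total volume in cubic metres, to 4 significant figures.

602.4 cubic metres

Depth: 0.94 in × 25.4 = 23.876 mm.
1 mm over 1 m² is 1 L, so volume = 23.876 × 25229.9 = 602389.09 L = 602.4 m³.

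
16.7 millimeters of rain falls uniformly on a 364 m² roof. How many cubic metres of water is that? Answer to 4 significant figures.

6.079 cubic metres

1 mm over 1 m² is 1 L, so volume = 16.7 × 364 = 6078.8 L = 6.079 m³.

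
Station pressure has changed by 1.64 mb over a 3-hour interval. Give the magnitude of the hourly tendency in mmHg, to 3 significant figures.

0.410 mmHg per hour

1.64 mb / 3 h × 0.750062 mmHg/mb = 0.410 mmHg/h.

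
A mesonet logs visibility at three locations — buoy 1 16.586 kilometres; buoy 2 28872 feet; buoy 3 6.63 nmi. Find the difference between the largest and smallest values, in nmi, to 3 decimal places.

4.204 nmi

buoy 1: 16.586 km = 8.95572 nmi.
buoy 2: 28872 ft = 4.75172 nmi.
Spread: 8.95572 − 4.75172 = 4.204 nmi.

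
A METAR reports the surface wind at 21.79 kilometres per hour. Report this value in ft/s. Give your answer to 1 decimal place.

1 km/h = 0.911344 ft/s, so 21.79 × 0.911344 = 19.9 ft/s.

19.9 ft/s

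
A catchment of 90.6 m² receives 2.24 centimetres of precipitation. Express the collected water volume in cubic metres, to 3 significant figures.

2.03 cubic metres

Depth: 2.24 cm × 10 = 22.4 mm.
1 mm over 1 m² is 1 L, so volume = 22.4 × 90.6 = 2029.44 L = 2.03 m³.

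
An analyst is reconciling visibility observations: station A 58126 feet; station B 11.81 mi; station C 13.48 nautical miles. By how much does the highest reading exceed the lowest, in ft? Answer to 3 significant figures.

station B: 11.81 SM = 62356.80 ft.
station C: 13.48 nmi = 81906.04 ft.
Spread: 81906.04 − 58126.00 = 23800 ft.

23800 ft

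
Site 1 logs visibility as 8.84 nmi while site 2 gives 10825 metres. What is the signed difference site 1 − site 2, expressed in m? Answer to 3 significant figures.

site 1: 8.84 nmi = 16371.68 m.
Difference: 16371.68 − 10825.00 = 5550 m.

5550 m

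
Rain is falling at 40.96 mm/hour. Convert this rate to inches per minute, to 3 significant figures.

0.0269 in/minute

40.96 mm/hour × 0.0393701 in/mm × 0.0166667 hour/minute = 0.0269 in/minute.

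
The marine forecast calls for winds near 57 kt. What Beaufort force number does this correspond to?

57 kt lies in the Beaufort 11 band (violent storm, 56–63 kt).

Beaufort force 11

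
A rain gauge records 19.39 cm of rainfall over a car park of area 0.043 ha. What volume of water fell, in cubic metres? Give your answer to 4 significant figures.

Depth: 19.39 cm × 10 = 193.9 mm.
Area: 0.043 ha = 430 m².
1 mm over 1 m² is 1 L, so volume = 193.9 × 430 = 83377 L = 83.38 m³.

83.38 cubic metres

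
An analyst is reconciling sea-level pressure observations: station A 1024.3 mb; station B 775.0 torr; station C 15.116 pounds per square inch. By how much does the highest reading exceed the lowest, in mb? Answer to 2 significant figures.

station B: 775.0 mmHg = 1033.25 mb.
station C: 15.116 psi = 1042.21 mb.
Spread: 1042.21 − 1024.30 = 18 mb.

18 mb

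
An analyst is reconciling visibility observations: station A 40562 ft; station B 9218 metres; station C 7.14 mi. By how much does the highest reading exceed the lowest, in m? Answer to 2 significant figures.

3100 m

station A: 40562 ft = 12363.30 m.
station C: 7.14 SM = 11490.72 m.
Spread: 12363.30 − 9218.00 = 3100 m.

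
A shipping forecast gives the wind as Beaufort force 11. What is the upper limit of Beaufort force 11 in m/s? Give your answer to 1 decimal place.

Beaufort 11 (violent storm) spans 28.5–32.6 m/s.

32.6 m/s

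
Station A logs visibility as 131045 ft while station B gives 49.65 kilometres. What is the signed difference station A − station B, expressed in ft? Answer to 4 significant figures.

-31850 ft

station B: 49.65 km = 162893.70 ft.
Difference: 131045.00 − 162893.70 = -31850 ft.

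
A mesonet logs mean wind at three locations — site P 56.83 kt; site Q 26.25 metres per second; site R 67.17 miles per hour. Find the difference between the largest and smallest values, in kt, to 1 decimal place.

site Q: 26.25 m/s = 51.026 kt.
site R: 67.17 mph = 58.369 kt.
Spread: 58.369 − 51.026 = 7.3 kt.

7.3 kt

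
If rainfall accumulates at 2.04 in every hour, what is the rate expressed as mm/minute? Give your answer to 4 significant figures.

0.8636 mm/minute

2.04 in/hour × 25.4 mm/in × 0.0166667 hour/minute = 0.8636 mm/minute.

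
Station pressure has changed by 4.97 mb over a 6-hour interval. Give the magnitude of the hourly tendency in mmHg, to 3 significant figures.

0.621 mmHg per hour

4.97 mb / 6 h × 0.750062 mmHg/mb = 0.621 mmHg/h.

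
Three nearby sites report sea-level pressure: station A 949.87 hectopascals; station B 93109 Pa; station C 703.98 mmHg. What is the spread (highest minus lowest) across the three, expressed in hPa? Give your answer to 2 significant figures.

19 hPa

station B: 93109 Pa = 931.09 hPa.
station C: 703.98 mmHg = 938.56 hPa.
Spread: 949.87 − 931.09 = 19 hPa.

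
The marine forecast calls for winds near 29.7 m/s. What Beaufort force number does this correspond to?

29.7 m/s lies in the Beaufort 11 band (violent storm, 28.5–32.6 m/s).

Beaufort force 11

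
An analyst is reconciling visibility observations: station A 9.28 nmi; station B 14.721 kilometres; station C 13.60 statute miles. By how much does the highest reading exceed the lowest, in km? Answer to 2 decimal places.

7.17 km

station A: 9.28 nmi = 17.1866 km.
station C: 13.60 SM = 21.8871 km.
Spread: 21.8871 − 14.7210 = 7.17 km.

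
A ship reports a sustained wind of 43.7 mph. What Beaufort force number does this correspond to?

43.7 mph = 19.5 m/s, which is Beaufort 8 (gale, 17.2–20.7 m/s).

Beaufort force 8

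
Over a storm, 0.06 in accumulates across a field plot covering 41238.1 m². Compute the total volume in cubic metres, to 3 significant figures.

Depth: 0.06 in × 25.4 = 1.524 mm.
1 mm over 1 m² is 1 L, so volume = 1.524 × 41238.1 = 62846.864 L = 62.8 m³.

62.8 cubic metres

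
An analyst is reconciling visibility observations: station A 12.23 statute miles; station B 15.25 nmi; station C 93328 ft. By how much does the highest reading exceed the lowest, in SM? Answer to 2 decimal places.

5.45 SM

station B: 15.25 nmi = 17.5494 SM.
station C: 93328 ft = 17.6758 SM.
Spread: 17.6758 − 12.2300 = 5.45 SM.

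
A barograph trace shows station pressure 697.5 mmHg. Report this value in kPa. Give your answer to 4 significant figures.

92.99 kPa

1 mmHg = 0.133322 kPa, so 697.5 × 0.133322 = 92.99 kPa.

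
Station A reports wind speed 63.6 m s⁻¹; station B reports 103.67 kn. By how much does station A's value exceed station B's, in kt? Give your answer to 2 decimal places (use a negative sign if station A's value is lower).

station A: 63.6 m/s = 123.6285 kt.
Difference: 123.6285 − 103.6700 = 19.96 kt.

19.96 kt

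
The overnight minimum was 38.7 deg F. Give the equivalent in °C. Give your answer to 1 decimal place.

3.7 °C

°C = (°F − 32) × 5/9 = (38.7 − 32) / 1.8 = 3.7 °C.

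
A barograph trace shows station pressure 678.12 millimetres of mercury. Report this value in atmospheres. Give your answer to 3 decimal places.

1 mmHg = 0.00131579 atm, so 678.12 × 0.00131579 = 0.892 atm.

0.892 atm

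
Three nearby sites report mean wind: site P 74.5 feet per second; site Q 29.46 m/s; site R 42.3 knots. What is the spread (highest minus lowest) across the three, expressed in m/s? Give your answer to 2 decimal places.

site P: 74.5 ft/s = 22.7076 m/s.
site R: 42.3 kt = 21.7610 m/s.
Spread: 29.4600 − 21.7610 = 7.70 m/s.

7.70 m/s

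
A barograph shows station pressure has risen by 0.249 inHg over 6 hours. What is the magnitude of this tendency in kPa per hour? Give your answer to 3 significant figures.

0.141 kPa per hour

0.249 inHg / 6 h × 3.38639 kPa/inHg = 0.141 kPa/h.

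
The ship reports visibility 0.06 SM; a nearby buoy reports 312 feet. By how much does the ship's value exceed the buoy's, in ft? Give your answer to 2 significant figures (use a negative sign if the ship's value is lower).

the ship: 0.06 SM = 316.800 ft.
Difference: 316.800 − 312.000 = 4.8 ft.

4.8 ft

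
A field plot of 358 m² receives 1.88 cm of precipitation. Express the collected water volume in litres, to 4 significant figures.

Depth: 1.88 cm × 10 = 18.8 mm.
1 mm over 1 m² is 1 L, so volume = 18.8 × 358 = 6730.4 L ≈ 6730 L.

6730 litres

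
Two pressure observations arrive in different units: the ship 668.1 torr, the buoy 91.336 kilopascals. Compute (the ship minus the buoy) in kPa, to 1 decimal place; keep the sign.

the ship: 668.1 mmHg = 89.073 kPa.
Difference: 89.073 − 91.336 = -2.3 kPa.

-2.3 kPa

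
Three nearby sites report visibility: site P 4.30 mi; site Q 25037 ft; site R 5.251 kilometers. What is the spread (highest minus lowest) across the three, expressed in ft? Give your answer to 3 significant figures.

site P: 4.30 SM = 22704.00 ft.
site R: 5.251 km = 17227.69 ft.
Spread: 25037.00 − 17227.69 = 7810 ft.

7810 ft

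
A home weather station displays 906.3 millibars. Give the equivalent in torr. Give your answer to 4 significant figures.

1 mb = 0.750062 mmHg, so 906.3 × 0.750062 = 679.8 mmHg.

679.8 mmHg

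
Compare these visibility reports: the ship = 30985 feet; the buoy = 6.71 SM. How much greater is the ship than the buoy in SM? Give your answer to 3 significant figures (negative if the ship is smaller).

-0.842 SM

the ship: 30985 ft = 5.86837 SM.
Difference: 5.86837 − 6.71000 = -0.842 SM.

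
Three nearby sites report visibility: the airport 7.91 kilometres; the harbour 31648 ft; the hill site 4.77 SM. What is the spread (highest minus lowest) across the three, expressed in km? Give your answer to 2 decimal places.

the harbour: 31648 ft = 9.6463 km.
the hill site: 4.77 SM = 7.6766 km.
Spread: 9.6463 − 7.6766 = 1.97 km.

1.97 km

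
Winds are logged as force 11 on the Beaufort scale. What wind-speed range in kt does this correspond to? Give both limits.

Beaufort 11 (violent storm) spans 56–63 knots.

56 to 63 kt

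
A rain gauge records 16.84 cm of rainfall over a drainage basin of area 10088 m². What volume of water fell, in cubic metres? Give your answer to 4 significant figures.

1699 cubic metres

Depth: 16.84 cm × 10 = 168.4 mm.
1 mm over 1 m² is 1 L, so volume = 168.4 × 10088 = 1698819.2 L = 1699 m³.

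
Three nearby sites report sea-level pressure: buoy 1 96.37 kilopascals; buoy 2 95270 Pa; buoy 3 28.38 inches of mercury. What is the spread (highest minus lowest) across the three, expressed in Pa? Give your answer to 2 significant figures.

1100 Pa

buoy 1: 96.37 kPa = 96370.00 Pa.
buoy 3: 28.38 inHg = 96105.72 Pa.
Spread: 96370.00 − 95270.00 = 1100 Pa.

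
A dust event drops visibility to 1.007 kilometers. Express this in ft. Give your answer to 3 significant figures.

3300 ft

1 km = 3280.84 ft, so 1.007 × 3280.84 = 3300 ft.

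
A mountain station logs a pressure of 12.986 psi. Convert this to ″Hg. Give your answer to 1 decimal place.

26.4 inHg

1 psi = 2.03602 inHg, so 12.986 × 2.03602 = 26.4 inHg.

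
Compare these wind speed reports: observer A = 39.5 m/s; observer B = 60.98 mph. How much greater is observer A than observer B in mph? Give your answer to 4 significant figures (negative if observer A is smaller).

27.38 mph

observer A: 39.5 m/s = 88.3590 mph.
Difference: 88.3590 − 60.9800 = 27.38 mph.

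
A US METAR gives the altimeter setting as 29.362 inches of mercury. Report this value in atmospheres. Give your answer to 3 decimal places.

0.981 atm

1 inHg = 0.0334211 atm, so 29.362 × 0.0334211 = 0.981 atm.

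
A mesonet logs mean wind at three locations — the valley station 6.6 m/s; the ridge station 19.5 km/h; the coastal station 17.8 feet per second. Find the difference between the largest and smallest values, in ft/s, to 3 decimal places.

the valley station: 6.6 m/s = 21.65354 ft/s.
the ridge station: 19.5 km/h = 17.77122 ft/s.
Spread: 21.65354 − 17.77122 = 3.882 ft/s.

3.882 ft/s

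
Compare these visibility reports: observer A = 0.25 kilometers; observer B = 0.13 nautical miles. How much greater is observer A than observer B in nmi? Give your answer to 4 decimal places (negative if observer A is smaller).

observer A: 0.25 km = 0.134989 nmi.
Difference: 0.134989 − 0.130000 = 0.0050 nmi.

0.0050 nmi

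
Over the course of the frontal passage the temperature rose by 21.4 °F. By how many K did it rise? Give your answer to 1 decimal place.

For a temperature change the 32° offset cancels: ΔK = 21.4 × 0.5556 = 11.9 K.

11.9 K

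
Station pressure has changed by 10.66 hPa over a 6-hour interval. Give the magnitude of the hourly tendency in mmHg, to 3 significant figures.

1.33 mmHg per hour

10.66 hPa / 6 h × 0.750062 mmHg/hPa = 1.33 mmHg/h.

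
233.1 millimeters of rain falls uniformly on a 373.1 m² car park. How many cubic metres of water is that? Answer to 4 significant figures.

1 mm over 1 m² is 1 L, so volume = 233.1 × 373.1 = 86969.61 L = 86.97 m³.

86.97 cubic metres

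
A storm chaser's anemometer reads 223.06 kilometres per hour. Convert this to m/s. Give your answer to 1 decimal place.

62.0 m/s

1 km/h = 0.277778 m/s, so 223.06 × 0.277778 = 62.0 m/s.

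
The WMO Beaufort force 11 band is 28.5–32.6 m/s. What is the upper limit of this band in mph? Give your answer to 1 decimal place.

28.5–32.6 m/s × 2.237 = 63.8–72.9 mph.

72.9 mph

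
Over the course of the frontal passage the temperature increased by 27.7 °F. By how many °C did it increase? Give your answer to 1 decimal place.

15.4 °C

A change of 1 °C equals a change of 1.8 °F: Δ°C = 27.7 × 0.5556 = 15.4 °C.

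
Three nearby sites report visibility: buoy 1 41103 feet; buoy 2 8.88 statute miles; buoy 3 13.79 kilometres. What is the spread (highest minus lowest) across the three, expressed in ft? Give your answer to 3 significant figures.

5780 ft

buoy 2: 8.88 SM = 46886.40 ft.
buoy 3: 13.79 km = 45242.78 ft.
Spread: 46886.40 − 41103.00 = 5780 ft.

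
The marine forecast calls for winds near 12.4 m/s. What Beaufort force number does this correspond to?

Beaufort force 6

12.4 m/s lies in the Beaufort 6 band (strong breeze, 10.8–13.8 m/s).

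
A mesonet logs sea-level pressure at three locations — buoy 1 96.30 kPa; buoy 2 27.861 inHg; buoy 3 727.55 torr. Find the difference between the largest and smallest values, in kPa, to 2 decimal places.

2.65 kPa

buoy 2: 27.861 inHg = 94.3482 kPa.
buoy 3: 727.55 mmHg = 96.9987 kPa.
Spread: 96.9987 − 94.3482 = 2.65 kPa.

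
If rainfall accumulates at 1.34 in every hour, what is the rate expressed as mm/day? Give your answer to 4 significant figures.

816.9 mm/day

1.34 in/hour × 25.4 mm/in × 24 hour/day = 816.9 mm/day.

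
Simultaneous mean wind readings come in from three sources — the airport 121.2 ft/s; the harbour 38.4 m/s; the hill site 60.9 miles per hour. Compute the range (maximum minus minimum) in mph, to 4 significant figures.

the airport: 121.2 ft/s = 82.6364 mph.
the harbour: 38.4 m/s = 85.8984 mph.
Spread: 85.8984 − 60.9000 = 25.00 mph.

25.00 mph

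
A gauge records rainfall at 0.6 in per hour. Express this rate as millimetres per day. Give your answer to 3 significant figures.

366 mm/day

0.6 in/hour × 25.4 mm/in × 24 hour/day = 366 mm/day.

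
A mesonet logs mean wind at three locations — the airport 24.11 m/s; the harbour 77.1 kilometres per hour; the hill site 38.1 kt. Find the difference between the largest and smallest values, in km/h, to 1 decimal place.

the airport: 24.11 m/s = 86.796 km/h.
the hill site: 38.1 kt = 70.561 km/h.
Spread: 86.796 − 70.561 = 16.2 km/h.

16.2 km/h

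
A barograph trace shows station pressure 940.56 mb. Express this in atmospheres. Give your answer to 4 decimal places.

0.9283 atm

1 mb = 0.000986923 atm, so 940.56 × 0.000986923 = 0.9283 atm.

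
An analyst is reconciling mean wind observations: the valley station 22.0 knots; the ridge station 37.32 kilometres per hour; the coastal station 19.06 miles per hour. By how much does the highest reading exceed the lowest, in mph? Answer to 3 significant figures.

6.26 mph

the valley station: 22.0 kt = 25.3171 mph.
the ridge station: 37.32 km/h = 23.1896 mph.
Spread: 25.3171 − 19.0600 = 6.26 mph.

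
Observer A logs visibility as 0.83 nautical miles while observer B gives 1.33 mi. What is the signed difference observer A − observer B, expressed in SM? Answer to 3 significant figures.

-0.375 SM

observer A: 0.83 nmi = 0.95515 SM.
Difference: 0.95515 − 1.33000 = -0.375 SM.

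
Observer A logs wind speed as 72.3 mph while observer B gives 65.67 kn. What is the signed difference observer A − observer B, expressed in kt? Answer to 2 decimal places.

observer A: 72.3 mph = 62.8270 kt.
Difference: 62.8270 − 65.6700 = -2.84 kt.

-2.84 kt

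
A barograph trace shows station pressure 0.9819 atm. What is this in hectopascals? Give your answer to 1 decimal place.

994.9 hPa

1 atm = 1013.25 hPa, so 0.9819 × 1013.25 = 994.9 hPa.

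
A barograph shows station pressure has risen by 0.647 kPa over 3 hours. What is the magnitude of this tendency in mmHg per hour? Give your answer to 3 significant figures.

1.62 mmHg per hour

0.647 kPa / 3 h × 7.50062 mmHg/kPa = 1.62 mmHg/h.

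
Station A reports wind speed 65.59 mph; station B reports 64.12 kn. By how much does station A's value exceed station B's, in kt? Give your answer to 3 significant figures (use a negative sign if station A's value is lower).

station A: 65.59 mph = 56.9962 kt.
Difference: 56.9962 − 64.1200 = -7.12 kt.

-7.12 kt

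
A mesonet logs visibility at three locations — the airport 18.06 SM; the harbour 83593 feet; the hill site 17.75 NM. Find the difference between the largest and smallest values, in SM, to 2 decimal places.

the harbour: 83593 ft = 15.8320 SM.
the hill site: 17.75 nmi = 20.4263 SM.
Spread: 20.4263 − 15.8320 = 4.59 SM.

4.59 SM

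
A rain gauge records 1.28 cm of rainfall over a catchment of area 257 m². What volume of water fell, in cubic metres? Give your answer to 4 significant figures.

Depth: 1.28 cm × 10 = 12.8 mm.
1 mm over 1 m² is 1 L, so volume = 12.8 × 257 = 3289.6 L = 3.290 m³.

3.290 cubic metres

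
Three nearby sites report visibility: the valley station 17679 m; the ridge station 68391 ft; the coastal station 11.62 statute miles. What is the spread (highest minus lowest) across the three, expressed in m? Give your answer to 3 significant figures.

the ridge station: 68391 ft = 20845.58 m.
the coastal station: 11.62 SM = 18700.58 m.
Spread: 20845.58 − 17679.00 = 3170 m.

3170 m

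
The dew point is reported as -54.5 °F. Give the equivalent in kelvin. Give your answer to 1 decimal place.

225.1 K

First to °C: -48.06 °C.
Then to K: 225.1 K.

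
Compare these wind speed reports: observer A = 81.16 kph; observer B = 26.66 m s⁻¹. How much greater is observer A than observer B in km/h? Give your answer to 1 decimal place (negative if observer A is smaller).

observer B: 26.66 m/s = 95.976 km/h.
Difference: 81.160 − 95.976 = -14.8 km/h.

-14.8 km/h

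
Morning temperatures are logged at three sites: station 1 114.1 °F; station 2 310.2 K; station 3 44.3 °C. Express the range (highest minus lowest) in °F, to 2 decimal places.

15.41 °F

station 1: 114.1 °F = 45.611 °C.
station 2: 310.2 K = 37.050 °C.
Spread: 45.611 − 37.050 = 8.561 °C = 15.41 °F.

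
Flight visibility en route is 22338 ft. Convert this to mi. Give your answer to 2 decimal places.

1 ft = 0.000189394 SM, so 22338 × 0.000189394 = 4.23 SM.

4.23 SM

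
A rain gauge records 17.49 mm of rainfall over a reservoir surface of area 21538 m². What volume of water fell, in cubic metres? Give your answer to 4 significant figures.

1 mm over 1 m² is 1 L, so volume = 17.49 × 21538 = 376699.62 L = 376.7 m³.

376.7 cubic metres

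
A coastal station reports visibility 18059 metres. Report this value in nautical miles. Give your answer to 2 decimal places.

1 m = 0.000539957 nmi, so 18059 × 0.000539957 = 9.75 nmi.

9.75 nmi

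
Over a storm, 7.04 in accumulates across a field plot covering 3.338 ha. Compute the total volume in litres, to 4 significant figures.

5969000 litres

Depth: 7.04 in × 25.4 = 178.816 mm.
Area: 3.338 ha = 33380 m².
1 mm over 1 m² is 1 L, so volume = 178.816 × 33380 = 5968878.1 L ≈ 5969000 L.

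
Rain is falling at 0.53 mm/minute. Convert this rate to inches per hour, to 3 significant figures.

1.25 in/hour

0.53 mm/minute × 0.0393701 in/mm × 60 minute/hour = 1.25 in/hour.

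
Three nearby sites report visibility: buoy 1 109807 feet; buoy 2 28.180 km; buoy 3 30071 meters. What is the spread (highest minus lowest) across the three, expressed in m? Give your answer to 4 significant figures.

buoy 1: 109807 ft = 33469.17 m.
buoy 2: 28.180 km = 28180.00 m.
Spread: 33469.17 − 28180.00 = 5289 m.

5289 m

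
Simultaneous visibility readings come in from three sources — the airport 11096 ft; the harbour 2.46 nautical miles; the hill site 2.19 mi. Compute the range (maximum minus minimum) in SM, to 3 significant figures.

0.729 SM

the airport: 11096 ft = 2.10152 SM.
the harbour: 2.46 nmi = 2.83092 SM.
Spread: 2.83092 − 2.10152 = 0.729 SM.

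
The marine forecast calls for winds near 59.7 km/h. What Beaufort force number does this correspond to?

59.7 km/h = 16.6 m/s, which is Beaufort 7 (near gale, 13.9–17.1 m/s).

Beaufort force 7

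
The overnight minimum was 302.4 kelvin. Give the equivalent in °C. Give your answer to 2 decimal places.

°C = 302.4 − 273.15 = 29.25 °C.

29.25 °C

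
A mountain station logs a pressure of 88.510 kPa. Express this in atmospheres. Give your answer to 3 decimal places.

0.874 atm

1 kPa = 0.00986923 atm, so 88.510 × 0.00986923 = 0.874 atm.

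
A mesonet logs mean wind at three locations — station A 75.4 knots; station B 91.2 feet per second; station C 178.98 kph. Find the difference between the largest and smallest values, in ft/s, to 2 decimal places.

71.91 ft/s

station A: 75.4 kt = 127.2609 ft/s.
station C: 178.98 km/h = 163.1124 ft/s.
Spread: 163.1124 − 91.2000 = 71.91 ft/s.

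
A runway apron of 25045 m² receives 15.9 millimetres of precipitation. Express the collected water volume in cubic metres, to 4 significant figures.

1 mm over 1 m² is 1 L, so volume = 15.9 × 25045 = 398215.5 L = 398.2 m³.

398.2 cubic metres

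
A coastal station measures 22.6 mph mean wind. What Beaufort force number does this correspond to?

22.6 mph = 10.1 m/s, which is Beaufort 5 (fresh breeze, 8.0–10.7 m/s).

Beaufort force 5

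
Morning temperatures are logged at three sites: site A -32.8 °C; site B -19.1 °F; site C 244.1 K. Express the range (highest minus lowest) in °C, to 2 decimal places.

4.41 °C

site B: -19.1 °F = -28.389 °C.
site C: 244.1 K = -29.050 °C.
Spread: (-28.389) − (-32.800) = 4.411 °C.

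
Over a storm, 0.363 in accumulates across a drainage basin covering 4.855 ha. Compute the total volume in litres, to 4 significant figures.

Depth: 0.363 in × 25.4 = 9.2202 mm.
Area: 4.855 ha = 48550 m².
1 mm over 1 m² is 1 L, so volume = 9.2202 × 48550 = 447640.71 L ≈ 447600 L.

447600 litres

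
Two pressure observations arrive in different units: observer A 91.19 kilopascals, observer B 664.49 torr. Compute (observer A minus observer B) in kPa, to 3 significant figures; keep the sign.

2.60 kPa

observer B: 664.49 mmHg = 88.5914 kPa.
Difference: 91.1900 − 88.5914 = 2.60 kPa.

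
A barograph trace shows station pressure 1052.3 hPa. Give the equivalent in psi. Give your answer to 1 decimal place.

15.3 psi

1 hPa = 0.0145038 psi, so 1052.3 × 0.0145038 = 15.3 psi.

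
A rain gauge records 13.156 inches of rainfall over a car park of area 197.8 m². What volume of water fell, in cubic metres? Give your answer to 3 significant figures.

66.1 cubic metres

Depth: 13.156 in × 25.4 = 334.1624 mm.
1 mm over 1 m² is 1 L, so volume = 334.1624 × 197.8 = 66097.323 L = 66.1 m³.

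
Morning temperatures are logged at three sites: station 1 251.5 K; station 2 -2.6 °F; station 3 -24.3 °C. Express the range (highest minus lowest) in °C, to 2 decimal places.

station 1: 251.5 K = -21.650 °C.
station 2: -2.6 °F = -19.222 °C.
Spread: (-19.222) − (-24.300) = 5.078 °C.

5.08 °C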